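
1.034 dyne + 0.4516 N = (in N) 0.4516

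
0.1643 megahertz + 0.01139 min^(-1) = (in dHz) 1.643e+06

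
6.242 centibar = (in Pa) 6242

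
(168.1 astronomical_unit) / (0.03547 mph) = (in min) 2.643e+13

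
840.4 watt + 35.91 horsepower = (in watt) 2.762e+04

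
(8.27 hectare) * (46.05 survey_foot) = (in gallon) 3.066e+08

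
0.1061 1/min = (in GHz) 1.768e-12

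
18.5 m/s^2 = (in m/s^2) 18.5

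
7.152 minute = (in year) 1.361e-05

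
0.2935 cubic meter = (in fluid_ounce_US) 9924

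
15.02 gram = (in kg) 0.01502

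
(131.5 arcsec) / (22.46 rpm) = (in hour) 7.529e-08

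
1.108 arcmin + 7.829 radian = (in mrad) 7829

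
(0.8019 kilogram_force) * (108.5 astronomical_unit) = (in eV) 7.967e+32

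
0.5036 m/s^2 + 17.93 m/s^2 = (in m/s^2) 18.43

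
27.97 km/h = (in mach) 0.02282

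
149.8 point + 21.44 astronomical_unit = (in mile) 1.993e+09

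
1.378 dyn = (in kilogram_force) 1.405e-06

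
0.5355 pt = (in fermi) 1.889e+11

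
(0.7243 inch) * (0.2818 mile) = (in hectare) 0.0008343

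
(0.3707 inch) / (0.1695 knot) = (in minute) 0.0018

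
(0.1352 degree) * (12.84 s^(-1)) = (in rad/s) 0.0303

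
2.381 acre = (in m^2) 9636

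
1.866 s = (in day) 2.16e-05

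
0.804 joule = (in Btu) 0.000762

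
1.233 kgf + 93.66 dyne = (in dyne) 1.209e+06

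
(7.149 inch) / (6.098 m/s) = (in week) 4.924e-08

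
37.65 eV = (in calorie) 1.442e-18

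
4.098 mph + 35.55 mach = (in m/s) 1.211e+04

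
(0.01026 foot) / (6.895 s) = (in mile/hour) 0.001015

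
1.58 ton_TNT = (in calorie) 1.58e+09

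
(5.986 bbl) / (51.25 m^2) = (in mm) 18.57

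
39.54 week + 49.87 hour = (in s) 2.409e+07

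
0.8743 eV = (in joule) 1.401e-19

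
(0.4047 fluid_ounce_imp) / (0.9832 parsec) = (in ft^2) 4.08e-21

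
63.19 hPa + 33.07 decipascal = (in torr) 47.42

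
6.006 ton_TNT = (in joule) 2.513e+10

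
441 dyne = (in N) 0.00441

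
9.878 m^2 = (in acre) 0.002441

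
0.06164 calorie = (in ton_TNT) 6.164e-11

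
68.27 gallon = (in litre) 258.4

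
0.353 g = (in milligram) 353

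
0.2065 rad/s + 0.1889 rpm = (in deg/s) 12.96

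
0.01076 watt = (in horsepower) 1.443e-05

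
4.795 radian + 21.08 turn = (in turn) 21.84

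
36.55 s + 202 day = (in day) 202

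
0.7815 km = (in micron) 7.815e+08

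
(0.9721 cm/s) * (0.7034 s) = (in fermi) 6.838e+12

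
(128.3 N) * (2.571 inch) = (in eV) 5.229e+19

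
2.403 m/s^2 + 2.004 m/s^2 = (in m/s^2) 4.407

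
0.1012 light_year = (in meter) 9.574e+14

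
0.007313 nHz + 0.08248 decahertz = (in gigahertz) 8.248e-10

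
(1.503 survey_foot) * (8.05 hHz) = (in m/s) 368.8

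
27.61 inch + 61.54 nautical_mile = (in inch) 4.487e+06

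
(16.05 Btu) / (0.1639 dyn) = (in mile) 6.42e+06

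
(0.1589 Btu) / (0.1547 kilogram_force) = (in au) 7.387e-10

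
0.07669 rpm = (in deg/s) 0.4601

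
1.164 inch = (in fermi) 2.957e+13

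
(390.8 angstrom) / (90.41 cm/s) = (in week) 7.147e-14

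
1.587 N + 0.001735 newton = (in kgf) 0.162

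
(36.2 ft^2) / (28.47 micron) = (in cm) 1.181e+07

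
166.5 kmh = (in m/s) 46.25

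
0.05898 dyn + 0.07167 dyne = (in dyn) 0.1306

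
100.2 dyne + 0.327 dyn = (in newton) 0.001005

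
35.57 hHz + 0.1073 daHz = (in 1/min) 2.135e+05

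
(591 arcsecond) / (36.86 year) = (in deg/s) 1.412e-10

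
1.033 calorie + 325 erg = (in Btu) 0.004097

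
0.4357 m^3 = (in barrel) 2.74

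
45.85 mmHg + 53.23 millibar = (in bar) 0.1144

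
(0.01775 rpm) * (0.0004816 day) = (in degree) 4.431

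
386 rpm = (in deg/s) 2316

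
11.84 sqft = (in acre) 0.0002718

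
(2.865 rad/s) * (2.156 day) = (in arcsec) 1.101e+11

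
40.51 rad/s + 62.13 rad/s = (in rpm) 980.1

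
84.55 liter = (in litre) 84.55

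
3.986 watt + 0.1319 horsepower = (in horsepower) 0.1372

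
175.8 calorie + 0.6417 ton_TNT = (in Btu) 2.545e+06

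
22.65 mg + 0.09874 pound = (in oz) 1.581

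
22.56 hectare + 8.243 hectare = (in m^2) 3.08e+05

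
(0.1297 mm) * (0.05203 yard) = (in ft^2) 6.642e-05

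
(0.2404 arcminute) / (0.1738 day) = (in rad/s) 4.657e-09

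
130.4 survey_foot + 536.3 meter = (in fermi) 5.76e+17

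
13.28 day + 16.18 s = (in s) 1.147e+06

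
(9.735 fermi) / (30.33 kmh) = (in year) 3.664e-23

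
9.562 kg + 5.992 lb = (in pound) 27.07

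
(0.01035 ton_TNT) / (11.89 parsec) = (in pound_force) 2.653e-11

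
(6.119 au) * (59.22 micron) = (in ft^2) 5.835e+08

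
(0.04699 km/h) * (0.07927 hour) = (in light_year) 3.937e-16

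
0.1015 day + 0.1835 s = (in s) 8770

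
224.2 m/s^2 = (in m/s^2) 224.2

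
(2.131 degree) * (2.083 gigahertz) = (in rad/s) 7.747e+07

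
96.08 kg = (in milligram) 9.608e+07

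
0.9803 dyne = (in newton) 9.803e-06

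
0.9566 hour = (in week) 0.005694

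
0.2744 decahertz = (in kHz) 0.002744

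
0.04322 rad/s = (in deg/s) 2.476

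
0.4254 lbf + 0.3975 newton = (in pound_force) 0.5148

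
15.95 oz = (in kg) 0.4522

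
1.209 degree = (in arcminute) 72.54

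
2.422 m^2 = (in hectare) 0.0002422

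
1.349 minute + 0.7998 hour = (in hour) 0.8223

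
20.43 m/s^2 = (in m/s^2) 20.43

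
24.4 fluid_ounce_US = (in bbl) 0.004539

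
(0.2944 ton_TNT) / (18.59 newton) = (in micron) 6.626e+13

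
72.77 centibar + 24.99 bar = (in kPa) 2572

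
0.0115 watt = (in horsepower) 1.542e-05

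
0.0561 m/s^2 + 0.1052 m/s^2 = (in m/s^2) 0.1613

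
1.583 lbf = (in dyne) 7.042e+05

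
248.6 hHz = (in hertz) 2.486e+04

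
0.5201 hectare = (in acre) 1.285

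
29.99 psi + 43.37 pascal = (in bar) 2.068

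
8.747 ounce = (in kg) 0.248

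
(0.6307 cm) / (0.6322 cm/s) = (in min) 0.01663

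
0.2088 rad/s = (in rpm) 1.994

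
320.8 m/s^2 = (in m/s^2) 320.8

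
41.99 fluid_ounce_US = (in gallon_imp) 0.2732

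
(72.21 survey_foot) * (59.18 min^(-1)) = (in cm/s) 2171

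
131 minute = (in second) 7860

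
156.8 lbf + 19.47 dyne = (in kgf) 71.12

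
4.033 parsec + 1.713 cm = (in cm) 1.244e+19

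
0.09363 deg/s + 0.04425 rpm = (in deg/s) 0.3591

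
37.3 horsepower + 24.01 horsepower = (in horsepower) 61.31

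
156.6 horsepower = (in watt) 1.168e+05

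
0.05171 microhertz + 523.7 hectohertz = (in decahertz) 5237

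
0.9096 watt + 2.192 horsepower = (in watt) 1635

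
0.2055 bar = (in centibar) 20.55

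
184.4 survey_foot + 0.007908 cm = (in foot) 184.4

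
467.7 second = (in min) 7.795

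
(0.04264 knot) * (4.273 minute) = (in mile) 0.003495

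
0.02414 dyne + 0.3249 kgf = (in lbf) 0.7163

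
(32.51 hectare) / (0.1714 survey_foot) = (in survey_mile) 3867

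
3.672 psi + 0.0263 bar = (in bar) 0.2795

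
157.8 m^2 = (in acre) 0.03899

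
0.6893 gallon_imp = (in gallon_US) 0.8278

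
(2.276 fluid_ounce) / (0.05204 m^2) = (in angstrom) 1.293e+07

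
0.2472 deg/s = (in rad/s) 0.004314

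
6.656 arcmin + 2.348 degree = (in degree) 2.459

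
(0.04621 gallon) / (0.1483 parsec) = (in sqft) 4.115e-19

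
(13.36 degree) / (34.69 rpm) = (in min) 0.00107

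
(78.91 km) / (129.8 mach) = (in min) 0.02976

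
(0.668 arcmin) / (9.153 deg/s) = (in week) 2.011e-09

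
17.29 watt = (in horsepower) 0.02319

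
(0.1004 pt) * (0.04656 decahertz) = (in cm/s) 0.001649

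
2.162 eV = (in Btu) 3.283e-22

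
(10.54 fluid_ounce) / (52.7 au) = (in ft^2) 4.256e-16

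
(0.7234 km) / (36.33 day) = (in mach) 6.768e-07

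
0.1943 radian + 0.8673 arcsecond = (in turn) 0.03092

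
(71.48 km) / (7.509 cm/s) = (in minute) 1.587e+04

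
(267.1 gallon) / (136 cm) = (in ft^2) 8.002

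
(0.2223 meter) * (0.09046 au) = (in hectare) 3.008e+05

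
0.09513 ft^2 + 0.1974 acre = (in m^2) 798.9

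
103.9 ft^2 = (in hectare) 0.0009653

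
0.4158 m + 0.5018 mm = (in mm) 416.3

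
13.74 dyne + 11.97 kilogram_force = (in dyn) 1.174e+07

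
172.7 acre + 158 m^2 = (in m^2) 6.991e+05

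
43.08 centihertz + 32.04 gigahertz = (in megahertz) 3.204e+04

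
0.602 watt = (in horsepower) 0.0008073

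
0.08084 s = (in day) 9.356e-07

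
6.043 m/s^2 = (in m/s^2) 6.043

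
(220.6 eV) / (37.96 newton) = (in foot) 3.055e-18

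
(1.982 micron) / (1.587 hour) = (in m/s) 3.469e-10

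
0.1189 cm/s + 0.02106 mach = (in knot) 13.94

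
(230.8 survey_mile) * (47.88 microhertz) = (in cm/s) 1778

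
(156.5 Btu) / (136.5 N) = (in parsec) 3.92e-14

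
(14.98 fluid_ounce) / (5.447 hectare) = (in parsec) 2.636e-25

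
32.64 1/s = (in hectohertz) 0.3264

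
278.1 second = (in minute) 4.635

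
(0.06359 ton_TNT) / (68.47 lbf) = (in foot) 2.866e+06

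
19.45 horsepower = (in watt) 1.45e+04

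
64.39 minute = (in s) 3863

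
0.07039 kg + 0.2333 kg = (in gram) 303.7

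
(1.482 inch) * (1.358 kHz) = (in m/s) 51.12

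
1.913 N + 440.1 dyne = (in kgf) 0.1955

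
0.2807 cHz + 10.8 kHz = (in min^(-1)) 6.48e+05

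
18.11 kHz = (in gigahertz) 1.811e-05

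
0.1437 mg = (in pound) 3.168e-07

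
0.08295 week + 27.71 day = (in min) 4.074e+04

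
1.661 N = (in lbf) 0.3734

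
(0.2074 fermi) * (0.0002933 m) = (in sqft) 6.548e-19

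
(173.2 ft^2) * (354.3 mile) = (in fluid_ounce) 3.102e+11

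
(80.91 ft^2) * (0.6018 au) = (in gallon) 1.788e+14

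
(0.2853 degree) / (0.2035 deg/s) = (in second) 1.402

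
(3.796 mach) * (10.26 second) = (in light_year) 1.402e-12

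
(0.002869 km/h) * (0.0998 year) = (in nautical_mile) 1.354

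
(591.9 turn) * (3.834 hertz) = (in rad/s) 1.426e+04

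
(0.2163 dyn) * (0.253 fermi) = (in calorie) 1.308e-22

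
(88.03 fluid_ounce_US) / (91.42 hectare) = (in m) 2.848e-09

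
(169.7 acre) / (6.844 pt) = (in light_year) 3.007e-08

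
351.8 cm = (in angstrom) 3.518e+10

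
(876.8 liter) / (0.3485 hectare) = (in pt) 0.7132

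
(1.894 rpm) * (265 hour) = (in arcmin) 6.505e+08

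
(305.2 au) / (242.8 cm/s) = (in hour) 5.223e+09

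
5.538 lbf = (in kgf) 2.512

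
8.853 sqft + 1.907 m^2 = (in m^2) 2.729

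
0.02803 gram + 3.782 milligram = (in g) 0.03181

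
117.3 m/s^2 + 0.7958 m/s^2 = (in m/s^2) 118.1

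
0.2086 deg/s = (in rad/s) 0.003641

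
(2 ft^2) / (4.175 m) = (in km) 4.45e-05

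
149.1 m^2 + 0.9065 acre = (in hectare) 0.3818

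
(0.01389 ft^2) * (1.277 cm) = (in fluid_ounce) 0.5572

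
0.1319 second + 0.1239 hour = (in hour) 0.1239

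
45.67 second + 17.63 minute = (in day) 0.01277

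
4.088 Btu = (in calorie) 1031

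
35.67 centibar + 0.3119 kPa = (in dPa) 3.598e+05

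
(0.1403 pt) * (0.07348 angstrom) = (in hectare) 3.637e-20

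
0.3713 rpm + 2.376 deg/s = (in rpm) 0.7673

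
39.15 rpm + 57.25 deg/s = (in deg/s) 292.1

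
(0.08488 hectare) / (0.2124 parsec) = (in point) 3.671e-10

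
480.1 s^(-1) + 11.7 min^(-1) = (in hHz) 4.803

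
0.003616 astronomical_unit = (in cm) 5.409e+10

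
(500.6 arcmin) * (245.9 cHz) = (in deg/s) 20.52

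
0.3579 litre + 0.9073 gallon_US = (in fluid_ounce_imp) 133.5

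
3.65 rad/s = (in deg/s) 209.1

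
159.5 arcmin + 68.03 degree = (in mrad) 1234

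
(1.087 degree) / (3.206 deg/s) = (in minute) 0.005651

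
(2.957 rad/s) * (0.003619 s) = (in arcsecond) 2207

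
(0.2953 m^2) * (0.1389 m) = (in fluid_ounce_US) 1387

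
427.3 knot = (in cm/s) 2.198e+04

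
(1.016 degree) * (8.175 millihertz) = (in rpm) 0.001384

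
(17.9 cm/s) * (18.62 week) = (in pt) 5.714e+09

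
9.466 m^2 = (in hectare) 0.0009466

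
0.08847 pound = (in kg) 0.04013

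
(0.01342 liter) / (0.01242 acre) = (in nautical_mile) 1.442e-10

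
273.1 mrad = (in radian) 0.2731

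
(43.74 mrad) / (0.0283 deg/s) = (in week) 0.0001464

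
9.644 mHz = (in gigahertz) 9.644e-12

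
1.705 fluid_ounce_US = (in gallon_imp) 0.01109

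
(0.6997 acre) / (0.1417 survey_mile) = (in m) 12.42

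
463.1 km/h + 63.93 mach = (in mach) 64.31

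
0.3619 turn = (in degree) 130.3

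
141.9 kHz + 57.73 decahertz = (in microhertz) 1.425e+11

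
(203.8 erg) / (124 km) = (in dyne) 1.644e-05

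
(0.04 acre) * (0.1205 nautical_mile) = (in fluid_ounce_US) 1.222e+09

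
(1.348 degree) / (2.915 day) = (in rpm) 8.92e-07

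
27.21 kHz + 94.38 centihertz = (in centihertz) 2.721e+06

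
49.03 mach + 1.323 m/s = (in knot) 3.245e+04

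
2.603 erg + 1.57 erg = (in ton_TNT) 9.974e-17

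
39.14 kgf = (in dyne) 3.838e+07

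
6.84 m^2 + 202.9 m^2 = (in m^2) 209.7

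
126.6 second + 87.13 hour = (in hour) 87.17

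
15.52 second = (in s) 15.52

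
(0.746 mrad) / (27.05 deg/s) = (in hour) 4.389e-07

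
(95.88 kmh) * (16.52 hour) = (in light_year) 1.674e-10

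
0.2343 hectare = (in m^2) 2343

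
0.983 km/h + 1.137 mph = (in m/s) 0.7813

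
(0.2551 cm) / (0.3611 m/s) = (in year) 2.24e-10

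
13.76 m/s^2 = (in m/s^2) 13.76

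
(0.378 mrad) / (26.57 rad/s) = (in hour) 3.952e-09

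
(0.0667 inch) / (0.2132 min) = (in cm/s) 0.01324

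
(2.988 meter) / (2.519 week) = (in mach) 5.76e-09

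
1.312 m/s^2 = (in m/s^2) 1.312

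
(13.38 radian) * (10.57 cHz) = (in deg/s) 81.03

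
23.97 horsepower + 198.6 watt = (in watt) 1.807e+04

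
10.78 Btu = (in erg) 1.137e+11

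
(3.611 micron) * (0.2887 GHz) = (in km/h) 3753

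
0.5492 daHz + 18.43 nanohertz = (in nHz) 5.492e+09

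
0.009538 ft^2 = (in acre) 2.19e-07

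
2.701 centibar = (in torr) 20.26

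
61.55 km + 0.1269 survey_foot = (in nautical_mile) 33.23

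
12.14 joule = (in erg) 1.214e+08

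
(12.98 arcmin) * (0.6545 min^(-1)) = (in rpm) 0.0003933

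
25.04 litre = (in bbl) 0.1575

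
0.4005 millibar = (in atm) 0.0003953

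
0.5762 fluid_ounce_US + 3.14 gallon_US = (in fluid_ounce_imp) 418.9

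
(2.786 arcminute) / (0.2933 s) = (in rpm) 0.02639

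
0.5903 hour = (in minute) 35.42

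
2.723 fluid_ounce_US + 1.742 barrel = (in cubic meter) 0.277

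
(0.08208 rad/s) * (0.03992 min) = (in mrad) 196.6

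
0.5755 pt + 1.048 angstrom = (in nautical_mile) 1.096e-07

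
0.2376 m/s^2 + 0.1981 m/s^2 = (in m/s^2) 0.4357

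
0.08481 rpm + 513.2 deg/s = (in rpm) 85.62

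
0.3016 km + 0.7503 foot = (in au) 2.018e-09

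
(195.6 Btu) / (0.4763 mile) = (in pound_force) 60.52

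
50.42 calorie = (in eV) 1.317e+21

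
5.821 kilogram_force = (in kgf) 5.821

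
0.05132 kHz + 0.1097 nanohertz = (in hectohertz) 0.5132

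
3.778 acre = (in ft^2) 1.646e+05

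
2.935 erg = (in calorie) 7.015e-08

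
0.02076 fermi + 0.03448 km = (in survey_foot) 113.1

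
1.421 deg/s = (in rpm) 0.2368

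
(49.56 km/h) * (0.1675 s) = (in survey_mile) 0.001433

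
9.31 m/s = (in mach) 0.02734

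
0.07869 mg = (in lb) 1.735e-07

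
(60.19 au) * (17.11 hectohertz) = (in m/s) 1.541e+16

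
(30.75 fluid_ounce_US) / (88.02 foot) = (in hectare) 3.39e-09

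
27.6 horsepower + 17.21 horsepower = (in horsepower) 44.81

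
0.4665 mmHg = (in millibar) 0.6219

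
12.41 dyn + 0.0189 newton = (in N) 0.01902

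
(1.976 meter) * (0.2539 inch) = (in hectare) 1.274e-06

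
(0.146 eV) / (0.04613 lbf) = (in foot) 3.74e-19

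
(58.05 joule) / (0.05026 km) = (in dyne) 1.155e+05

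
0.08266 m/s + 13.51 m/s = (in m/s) 13.59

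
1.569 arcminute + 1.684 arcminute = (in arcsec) 195.2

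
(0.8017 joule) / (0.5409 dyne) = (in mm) 1.482e+08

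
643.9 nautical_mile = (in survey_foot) 3.912e+06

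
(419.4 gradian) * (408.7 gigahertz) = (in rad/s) 2.692e+12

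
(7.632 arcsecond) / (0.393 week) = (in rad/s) 1.557e-10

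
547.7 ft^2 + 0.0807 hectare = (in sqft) 9234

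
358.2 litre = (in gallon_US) 94.63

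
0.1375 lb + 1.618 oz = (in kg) 0.1082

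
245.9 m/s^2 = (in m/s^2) 245.9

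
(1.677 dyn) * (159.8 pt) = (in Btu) 8.961e-10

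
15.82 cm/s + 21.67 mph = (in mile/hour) 22.02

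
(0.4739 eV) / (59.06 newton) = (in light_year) 1.359e-37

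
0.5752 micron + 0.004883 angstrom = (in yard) 6.29e-07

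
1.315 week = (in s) 7.953e+05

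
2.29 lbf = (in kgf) 1.039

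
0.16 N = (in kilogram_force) 0.01632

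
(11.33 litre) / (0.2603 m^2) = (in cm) 4.353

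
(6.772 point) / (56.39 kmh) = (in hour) 4.237e-08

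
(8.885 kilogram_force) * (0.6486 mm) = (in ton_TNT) 1.351e-11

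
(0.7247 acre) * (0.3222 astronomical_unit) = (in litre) 1.414e+17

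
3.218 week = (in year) 0.06172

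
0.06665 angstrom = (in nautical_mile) 3.599e-15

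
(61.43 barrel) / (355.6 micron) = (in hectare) 2.747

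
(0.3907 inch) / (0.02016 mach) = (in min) 2.409e-05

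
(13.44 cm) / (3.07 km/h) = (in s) 0.1576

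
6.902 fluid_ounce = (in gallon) 0.05392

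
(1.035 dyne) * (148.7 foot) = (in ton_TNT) 1.121e-13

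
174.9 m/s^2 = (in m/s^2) 174.9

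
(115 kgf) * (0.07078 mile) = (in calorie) 3.07e+04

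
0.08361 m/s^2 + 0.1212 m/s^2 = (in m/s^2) 0.2048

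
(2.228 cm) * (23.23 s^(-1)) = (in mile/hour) 1.158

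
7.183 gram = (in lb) 0.01584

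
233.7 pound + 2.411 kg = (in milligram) 1.084e+08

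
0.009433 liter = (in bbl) 5.933e-05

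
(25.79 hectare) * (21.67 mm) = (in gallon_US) 1.476e+06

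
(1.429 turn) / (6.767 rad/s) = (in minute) 0.02211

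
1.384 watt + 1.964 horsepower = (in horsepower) 1.966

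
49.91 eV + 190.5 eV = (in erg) 3.852e-10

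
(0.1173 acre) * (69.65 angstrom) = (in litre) 0.003306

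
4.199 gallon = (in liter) 15.89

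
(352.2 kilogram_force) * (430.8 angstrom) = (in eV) 9.287e+14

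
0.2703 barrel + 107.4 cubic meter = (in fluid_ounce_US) 3.633e+06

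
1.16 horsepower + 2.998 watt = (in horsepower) 1.164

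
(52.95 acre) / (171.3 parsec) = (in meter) 4.054e-14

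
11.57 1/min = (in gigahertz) 1.928e-10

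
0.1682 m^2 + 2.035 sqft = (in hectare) 3.573e-05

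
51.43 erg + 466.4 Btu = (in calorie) 1.176e+05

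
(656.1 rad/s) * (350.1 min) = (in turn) 2.193e+06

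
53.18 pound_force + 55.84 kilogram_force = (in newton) 784.2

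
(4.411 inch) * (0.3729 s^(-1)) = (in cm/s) 4.178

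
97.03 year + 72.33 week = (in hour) 8.621e+05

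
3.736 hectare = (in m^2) 3.736e+04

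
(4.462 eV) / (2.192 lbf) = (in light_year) 7.75e-36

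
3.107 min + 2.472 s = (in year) 5.99e-06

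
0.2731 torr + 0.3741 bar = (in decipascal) 3.745e+05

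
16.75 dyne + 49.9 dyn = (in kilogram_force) 6.796e-05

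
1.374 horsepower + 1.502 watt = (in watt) 1026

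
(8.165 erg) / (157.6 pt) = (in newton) 1.469e-05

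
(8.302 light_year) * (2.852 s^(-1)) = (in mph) 5.011e+17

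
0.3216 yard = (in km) 0.0002941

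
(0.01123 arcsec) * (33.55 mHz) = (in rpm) 1.744e-08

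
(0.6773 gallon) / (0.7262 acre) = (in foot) 2.862e-06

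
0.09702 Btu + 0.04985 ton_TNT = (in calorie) 4.985e+07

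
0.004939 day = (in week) 0.0007056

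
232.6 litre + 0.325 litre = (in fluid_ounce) 7876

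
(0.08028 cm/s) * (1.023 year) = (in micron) 2.59e+10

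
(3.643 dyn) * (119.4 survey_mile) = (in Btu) 0.006635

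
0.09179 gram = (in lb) 0.0002024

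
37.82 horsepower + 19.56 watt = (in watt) 2.822e+04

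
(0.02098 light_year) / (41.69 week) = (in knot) 1.53e+07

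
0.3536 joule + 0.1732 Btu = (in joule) 183.1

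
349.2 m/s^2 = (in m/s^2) 349.2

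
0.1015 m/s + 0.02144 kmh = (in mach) 0.0003156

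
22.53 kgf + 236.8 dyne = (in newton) 220.9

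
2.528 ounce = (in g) 71.67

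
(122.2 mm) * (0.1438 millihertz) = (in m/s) 1.757e-05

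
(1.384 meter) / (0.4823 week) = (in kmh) 1.708e-05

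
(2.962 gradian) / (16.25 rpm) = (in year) 8.67e-10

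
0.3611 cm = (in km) 3.611e-06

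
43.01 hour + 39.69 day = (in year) 0.1136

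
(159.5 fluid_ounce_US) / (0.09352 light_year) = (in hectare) 5.331e-22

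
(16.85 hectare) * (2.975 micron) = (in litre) 501.3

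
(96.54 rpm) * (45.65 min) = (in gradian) 1.763e+06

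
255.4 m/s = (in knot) 496.5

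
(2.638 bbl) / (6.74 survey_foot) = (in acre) 5.045e-05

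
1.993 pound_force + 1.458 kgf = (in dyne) 2.316e+06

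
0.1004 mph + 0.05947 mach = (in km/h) 73.06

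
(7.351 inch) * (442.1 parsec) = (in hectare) 2.547e+14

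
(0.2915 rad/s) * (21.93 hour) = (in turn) 3663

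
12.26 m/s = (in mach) 0.03601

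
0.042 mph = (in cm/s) 1.878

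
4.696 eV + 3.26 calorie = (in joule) 13.64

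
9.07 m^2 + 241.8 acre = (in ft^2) 1.053e+07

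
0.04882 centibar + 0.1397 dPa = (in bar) 0.0004883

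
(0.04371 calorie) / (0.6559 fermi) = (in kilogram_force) 2.843e+13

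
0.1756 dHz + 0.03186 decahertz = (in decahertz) 0.03362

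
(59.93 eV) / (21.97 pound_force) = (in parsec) 3.184e-36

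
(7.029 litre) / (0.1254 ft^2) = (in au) 4.033e-12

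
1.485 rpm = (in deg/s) 8.91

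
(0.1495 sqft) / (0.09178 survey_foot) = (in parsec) 1.609e-17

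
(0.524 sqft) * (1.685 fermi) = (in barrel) 5.159e-16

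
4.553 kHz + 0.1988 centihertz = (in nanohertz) 4.553e+12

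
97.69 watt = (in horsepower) 0.131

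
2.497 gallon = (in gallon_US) 2.497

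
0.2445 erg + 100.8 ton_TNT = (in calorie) 1.008e+11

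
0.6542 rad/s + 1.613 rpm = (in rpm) 7.86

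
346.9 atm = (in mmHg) 2.636e+05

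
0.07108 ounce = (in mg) 2015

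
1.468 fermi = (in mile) 9.122e-19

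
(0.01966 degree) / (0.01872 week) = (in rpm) 2.894e-07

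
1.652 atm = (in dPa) 1.674e+06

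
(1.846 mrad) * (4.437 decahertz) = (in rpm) 0.7822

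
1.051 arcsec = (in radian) 5.095e-06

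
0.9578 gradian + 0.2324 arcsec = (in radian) 0.01505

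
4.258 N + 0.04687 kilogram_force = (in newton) 4.718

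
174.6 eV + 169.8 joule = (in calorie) 40.58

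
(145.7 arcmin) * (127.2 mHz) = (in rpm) 0.05148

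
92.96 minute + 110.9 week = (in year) 2.127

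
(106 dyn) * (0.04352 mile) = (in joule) 0.07424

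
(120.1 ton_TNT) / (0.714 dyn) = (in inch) 2.771e+18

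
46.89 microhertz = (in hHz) 4.689e-07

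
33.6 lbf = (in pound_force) 33.6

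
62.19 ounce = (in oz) 62.19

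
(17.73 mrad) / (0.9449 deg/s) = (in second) 1.075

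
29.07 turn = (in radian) 182.7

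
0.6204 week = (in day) 4.343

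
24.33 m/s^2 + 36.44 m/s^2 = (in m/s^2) 60.77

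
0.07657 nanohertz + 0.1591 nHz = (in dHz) 2.357e-09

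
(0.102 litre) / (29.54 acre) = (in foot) 2.799e-09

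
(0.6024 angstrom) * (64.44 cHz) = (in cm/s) 3.882e-09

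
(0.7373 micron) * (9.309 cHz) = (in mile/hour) 1.535e-07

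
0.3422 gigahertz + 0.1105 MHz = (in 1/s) 3.423e+08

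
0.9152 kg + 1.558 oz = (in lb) 2.115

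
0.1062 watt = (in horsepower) 0.0001424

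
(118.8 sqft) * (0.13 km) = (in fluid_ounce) 4.852e+07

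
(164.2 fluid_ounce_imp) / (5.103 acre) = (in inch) 8.894e-06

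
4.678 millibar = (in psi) 0.06785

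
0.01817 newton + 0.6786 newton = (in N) 0.6968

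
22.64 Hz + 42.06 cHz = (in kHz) 0.02306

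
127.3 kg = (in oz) 4490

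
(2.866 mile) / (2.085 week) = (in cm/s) 0.3658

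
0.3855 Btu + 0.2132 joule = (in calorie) 97.26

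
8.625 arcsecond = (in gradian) 0.002662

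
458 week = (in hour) 7.694e+04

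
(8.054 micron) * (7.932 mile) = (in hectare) 1.028e-05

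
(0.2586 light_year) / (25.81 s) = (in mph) 2.12e+14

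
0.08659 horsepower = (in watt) 64.57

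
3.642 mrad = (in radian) 0.003642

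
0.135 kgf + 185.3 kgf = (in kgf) 185.4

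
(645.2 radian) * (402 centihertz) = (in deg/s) 1.486e+05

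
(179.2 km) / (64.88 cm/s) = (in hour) 76.72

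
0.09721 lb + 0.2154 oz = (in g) 50.2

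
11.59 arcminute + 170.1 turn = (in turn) 170.1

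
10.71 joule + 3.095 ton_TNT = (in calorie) 3.095e+09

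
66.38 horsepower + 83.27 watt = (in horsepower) 66.49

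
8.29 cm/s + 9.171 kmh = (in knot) 5.113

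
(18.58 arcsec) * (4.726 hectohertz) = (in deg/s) 2.439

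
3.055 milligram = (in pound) 6.735e-06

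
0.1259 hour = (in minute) 7.554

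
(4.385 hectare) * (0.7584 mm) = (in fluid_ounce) 1.125e+06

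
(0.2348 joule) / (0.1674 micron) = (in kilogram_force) 1.43e+05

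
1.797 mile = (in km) 2.892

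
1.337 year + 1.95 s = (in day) 488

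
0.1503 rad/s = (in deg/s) 8.612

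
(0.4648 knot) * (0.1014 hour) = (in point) 2.474e+05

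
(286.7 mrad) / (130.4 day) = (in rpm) 2.43e-07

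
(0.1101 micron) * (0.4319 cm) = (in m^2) 4.755e-10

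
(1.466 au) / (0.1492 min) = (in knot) 4.762e+10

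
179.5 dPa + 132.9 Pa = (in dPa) 1508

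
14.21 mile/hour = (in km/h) 22.87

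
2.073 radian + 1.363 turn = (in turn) 1.693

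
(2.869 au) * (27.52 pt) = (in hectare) 4.167e+05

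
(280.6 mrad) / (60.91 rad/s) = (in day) 5.332e-08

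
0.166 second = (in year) 5.264e-09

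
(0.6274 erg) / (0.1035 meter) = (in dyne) 0.06062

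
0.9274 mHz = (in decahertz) 9.274e-05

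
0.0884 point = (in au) 2.085e-16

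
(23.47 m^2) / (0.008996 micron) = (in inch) 1.027e+11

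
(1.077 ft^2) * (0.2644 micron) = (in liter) 2.645e-05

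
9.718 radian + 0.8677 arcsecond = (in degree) 556.8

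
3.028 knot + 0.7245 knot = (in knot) 3.753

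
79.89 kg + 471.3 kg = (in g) 5.512e+05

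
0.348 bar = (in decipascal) 3.48e+05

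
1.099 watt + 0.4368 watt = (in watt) 1.536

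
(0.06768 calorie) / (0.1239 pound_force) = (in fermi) 5.138e+14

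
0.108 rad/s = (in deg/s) 6.188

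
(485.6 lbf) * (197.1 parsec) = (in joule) 1.314e+22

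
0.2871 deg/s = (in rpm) 0.04785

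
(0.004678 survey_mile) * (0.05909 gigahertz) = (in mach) 1.306e+06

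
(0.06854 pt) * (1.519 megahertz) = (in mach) 0.1079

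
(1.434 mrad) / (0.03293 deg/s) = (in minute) 0.04158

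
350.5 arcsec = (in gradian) 0.1082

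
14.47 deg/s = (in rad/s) 0.2525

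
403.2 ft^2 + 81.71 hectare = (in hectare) 81.71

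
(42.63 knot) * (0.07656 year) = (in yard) 5.791e+07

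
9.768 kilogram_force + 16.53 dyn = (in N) 95.79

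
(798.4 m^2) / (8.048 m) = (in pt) 2.812e+05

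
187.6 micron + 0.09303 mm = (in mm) 0.2806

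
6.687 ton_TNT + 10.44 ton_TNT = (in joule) 7.166e+10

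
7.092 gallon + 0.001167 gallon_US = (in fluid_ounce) 907.9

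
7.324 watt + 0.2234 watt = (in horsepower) 0.01012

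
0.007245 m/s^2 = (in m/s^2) 0.007245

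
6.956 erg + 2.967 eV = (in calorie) 1.663e-07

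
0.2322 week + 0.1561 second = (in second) 1.404e+05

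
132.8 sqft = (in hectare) 0.001234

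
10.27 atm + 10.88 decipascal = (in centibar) 1041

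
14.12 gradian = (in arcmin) 762.5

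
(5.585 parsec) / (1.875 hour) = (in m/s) 2.553e+13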